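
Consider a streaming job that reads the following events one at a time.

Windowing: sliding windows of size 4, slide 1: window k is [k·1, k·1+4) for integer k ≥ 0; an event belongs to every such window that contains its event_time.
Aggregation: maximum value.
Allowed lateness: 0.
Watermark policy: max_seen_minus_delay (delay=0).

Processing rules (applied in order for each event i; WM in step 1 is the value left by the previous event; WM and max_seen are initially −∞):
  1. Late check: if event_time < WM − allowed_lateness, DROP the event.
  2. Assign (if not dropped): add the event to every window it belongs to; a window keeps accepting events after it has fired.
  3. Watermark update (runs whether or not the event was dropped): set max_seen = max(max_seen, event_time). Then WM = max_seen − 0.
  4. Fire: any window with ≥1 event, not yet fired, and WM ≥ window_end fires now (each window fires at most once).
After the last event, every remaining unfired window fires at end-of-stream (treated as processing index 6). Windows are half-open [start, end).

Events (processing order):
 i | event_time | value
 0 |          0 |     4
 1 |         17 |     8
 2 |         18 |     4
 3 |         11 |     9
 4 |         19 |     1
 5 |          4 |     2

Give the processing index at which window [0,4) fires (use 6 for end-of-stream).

i=0 t=0 v=4: → [0,4); WM=0
i=1 t=17 v=8: → [17,21),[16,20),[15,19),[14,18); WM=17; [0,4) fires=4
i=2 t=18 v=4: → [18,22),[17,21),[16,20),[15,19); WM=18; [14,18) fires=8
i=3 t=11 v=9: DROP (t<18-0); WM=18
i=4 t=19 v=1: → [19,23),[18,22),[17,21),[16,20); WM=19; [15,19) fires=8
i=5 t=4 v=2: DROP (t<19-0); WM=19

1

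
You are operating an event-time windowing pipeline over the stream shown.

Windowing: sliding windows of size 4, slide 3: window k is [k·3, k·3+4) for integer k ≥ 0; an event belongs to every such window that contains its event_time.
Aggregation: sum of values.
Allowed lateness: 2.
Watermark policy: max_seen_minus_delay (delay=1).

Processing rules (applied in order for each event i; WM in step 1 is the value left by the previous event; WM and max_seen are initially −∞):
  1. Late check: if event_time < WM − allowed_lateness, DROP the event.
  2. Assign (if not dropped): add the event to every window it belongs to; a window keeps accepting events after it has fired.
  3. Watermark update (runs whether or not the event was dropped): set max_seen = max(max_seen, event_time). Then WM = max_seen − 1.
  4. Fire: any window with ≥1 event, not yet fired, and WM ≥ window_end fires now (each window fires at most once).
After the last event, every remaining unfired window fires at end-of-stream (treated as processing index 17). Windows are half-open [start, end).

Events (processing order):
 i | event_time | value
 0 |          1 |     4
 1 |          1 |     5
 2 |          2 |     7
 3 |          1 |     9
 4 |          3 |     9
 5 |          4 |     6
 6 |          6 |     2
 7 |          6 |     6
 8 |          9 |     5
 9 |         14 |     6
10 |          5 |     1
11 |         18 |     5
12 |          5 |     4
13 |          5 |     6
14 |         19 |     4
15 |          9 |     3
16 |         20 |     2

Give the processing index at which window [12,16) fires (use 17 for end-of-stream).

i=0 t=1 v=4: → [0,4); WM=0
i=1 t=1 v=5: → [0,4); WM=0
i=2 t=2 v=7: → [0,4); WM=1
i=3 t=1 v=9: → [0,4); WM=1
i=4 t=3 v=9: → [3,7),[0,4); WM=2
i=5 t=4 v=6: → [3,7); WM=3
i=6 t=6 v=2: → [6,10),[3,7); WM=5; [0,4) fires=34
i=7 t=6 v=6: → [6,10),[3,7); WM=5
i=8 t=9 v=5: → [9,13),[6,10); WM=8; [3,7) fires=23
i=9 t=14 v=6: → [12,16); WM=13; [6,10) fires=13 [9,13) fires=5
i=10 t=5 v=1: DROP (t<13-2); WM=13
i=11 t=18 v=5: → [18,22),[15,19); WM=17; [12,16) fires=6
i=12 t=5 v=4: DROP (t<17-2); WM=17
i=13 t=5 v=6: DROP (t<17-2); WM=17
i=14 t=19 v=4: → [18,22); WM=18
i=15 t=9 v=3: DROP (t<18-2); WM=18
i=16 t=20 v=2: → [18,22); WM=19; [15,19) fires=5

11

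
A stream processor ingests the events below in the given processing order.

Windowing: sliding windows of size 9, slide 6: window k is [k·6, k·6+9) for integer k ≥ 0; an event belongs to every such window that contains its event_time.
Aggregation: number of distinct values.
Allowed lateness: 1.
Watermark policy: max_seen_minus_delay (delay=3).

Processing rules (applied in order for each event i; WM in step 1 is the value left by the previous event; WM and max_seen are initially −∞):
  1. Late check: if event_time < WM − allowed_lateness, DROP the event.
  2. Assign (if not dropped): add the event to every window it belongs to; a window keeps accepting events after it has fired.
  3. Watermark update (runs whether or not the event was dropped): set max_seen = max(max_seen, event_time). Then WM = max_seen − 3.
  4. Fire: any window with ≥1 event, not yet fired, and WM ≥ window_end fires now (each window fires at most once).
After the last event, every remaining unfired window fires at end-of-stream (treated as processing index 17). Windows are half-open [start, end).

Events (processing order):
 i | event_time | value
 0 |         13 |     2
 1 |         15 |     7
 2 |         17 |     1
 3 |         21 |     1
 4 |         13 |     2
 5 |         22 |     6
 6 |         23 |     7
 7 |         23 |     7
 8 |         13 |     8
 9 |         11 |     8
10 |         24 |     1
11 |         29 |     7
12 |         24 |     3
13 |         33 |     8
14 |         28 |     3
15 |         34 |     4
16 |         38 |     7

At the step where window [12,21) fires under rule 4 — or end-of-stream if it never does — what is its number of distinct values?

i=0 t=13 v=2: → [12,21),[6,15); WM=10
i=1 t=15 v=7: → [12,21); WM=12
i=2 t=17 v=1: → [12,21); WM=14
i=3 t=21 v=1: → [18,27); WM=18; [6,15) fires=1
i=4 t=13 v=2: DROP (t<18-1); WM=18
i=5 t=22 v=6: → [18,27); WM=19
i=6 t=23 v=7: → [18,27); WM=20
i=7 t=23 v=7: → [18,27); WM=20
i=8 t=13 v=8: DROP (t<20-1); WM=20
i=9 t=11 v=8: DROP (t<20-1); WM=20
i=10 t=24 v=1: → [24,33),[18,27); WM=21; [12,21) fires=3
i=11 t=29 v=7: → [24,33); WM=26
i=12 t=24 v=3: DROP (t<26-1); WM=26
i=13 t=33 v=8: → [30,39); WM=30; [18,27) fires=3
i=14 t=28 v=3: DROP (t<30-1); WM=30
i=15 t=34 v=4: → [30,39); WM=31
i=16 t=38 v=7: → [36,45),[30,39); WM=35; [24,33) fires=2

3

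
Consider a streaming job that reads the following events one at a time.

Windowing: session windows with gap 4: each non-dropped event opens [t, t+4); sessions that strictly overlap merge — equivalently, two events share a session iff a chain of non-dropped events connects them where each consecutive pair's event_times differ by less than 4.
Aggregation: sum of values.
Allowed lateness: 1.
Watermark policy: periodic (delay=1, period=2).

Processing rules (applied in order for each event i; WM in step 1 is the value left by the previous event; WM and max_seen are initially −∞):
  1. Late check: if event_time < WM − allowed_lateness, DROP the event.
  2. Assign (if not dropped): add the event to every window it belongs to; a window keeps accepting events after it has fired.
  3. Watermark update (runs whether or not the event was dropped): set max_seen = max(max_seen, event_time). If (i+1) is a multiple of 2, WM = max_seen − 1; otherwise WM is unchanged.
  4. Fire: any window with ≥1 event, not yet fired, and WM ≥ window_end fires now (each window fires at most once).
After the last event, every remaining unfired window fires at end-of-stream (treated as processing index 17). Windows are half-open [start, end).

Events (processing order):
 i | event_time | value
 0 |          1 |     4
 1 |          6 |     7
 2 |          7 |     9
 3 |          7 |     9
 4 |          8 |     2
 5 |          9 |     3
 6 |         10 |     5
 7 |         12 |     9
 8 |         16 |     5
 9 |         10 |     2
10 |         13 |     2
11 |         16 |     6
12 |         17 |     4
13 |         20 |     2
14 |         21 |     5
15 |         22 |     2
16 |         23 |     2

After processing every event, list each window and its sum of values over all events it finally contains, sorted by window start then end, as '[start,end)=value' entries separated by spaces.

[1,5)=4 [6,16)=46 [16,27)=26

i=0 t=1 v=4: → [1,5); WM=−∞
i=1 t=6 v=7: → [6,10); WM=5
i=2 t=7 v=9: → [6,11); WM=5
i=3 t=7 v=9: → [6,11); WM=6
i=4 t=8 v=2: → [6,12); WM=6
i=5 t=9 v=3: → [6,13); WM=8
i=6 t=10 v=5: → [6,14); WM=8
i=7 t=12 v=9: → [6,16); WM=11
i=8 t=16 v=5: → [16,20); WM=11
i=9 t=10 v=2: → [6,16); WM=15
i=10 t=13 v=2: DROP (t<15-1); WM=15
i=11 t=16 v=6: → [16,20); WM=15
i=12 t=17 v=4: → [16,21); WM=15
i=13 t=20 v=2: → [16,24); WM=19
i=14 t=21 v=5: → [16,25); WM=19
i=15 t=22 v=2: → [16,26); WM=21
i=16 t=23 v=2: → [16,27); WM=21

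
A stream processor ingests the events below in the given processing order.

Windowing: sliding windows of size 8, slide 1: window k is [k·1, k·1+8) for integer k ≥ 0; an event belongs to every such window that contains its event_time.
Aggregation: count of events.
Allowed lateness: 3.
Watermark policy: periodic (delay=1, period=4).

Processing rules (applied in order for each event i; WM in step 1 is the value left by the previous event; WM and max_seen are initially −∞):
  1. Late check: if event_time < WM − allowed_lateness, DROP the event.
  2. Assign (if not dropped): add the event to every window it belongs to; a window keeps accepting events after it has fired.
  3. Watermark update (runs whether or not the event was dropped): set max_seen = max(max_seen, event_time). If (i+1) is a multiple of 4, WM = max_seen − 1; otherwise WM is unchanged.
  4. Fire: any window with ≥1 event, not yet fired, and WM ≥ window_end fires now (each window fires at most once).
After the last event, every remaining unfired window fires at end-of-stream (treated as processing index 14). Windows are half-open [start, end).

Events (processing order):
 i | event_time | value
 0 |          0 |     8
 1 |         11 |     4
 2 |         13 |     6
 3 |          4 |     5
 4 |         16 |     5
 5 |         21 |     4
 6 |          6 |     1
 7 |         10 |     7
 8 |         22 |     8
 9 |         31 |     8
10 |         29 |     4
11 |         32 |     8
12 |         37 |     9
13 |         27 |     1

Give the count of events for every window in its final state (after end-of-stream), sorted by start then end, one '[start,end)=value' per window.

[0,8)=2 [1,9)=1 [2,10)=1 [3,11)=2 [4,12)=3 [5,13)=2 [6,14)=3 [7,15)=3 [8,16)=3 [9,17)=4 [10,18)=4 [11,19)=3 [12,20)=2 [13,21)=2 [14,22)=2 [15,23)=3 [16,24)=3 [17,25)=2 [18,26)=2 [19,27)=2 [20,28)=2 [21,29)=2 [22,30)=2 [23,31)=1 [24,32)=2 [25,33)=3 [26,34)=3 [27,35)=3 [28,36)=3 [29,37)=3 [30,38)=3 [31,39)=3 [32,40)=2 [33,41)=1 [34,42)=1 [35,43)=1 [36,44)=1 [37,45)=1

i=0 t=0 v=8: → [0,8); WM=−∞
i=1 t=11 v=4: → [11,19),[10,18),[9,17),[8,16),[7,15),[6,14),[5,13),[4,12); WM=−∞
i=2 t=13 v=6: → [13,21),[12,20),[11,19),[10,18),[9,17),[8,16),[7,15),[6,14); WM=−∞
i=3 t=4 v=5: → [4,12),[3,11),[2,10),[1,9),[0,8); WM=12; [0,8) fires=2 [1,9) fires=1 [2,10) fires=1 [3,11) fires=1 [4,12) fires=2
i=4 t=16 v=5: → [16,24),[15,23),[14,22),[13,21),[12,20),[11,19),[10,18),[9,17); WM=12
i=5 t=21 v=4: → [21,29),[20,28),[19,27),[18,26),[17,25),[16,24),[15,23),[14,22); WM=12
i=6 t=6 v=1: DROP (t<12-3); WM=12
i=7 t=10 v=7: → [10,18),[9,17),[8,16),[7,15),[6,14),[5,13),[4,12),[3,11); WM=20; [5,13) fires=2 [6,14) fires=3 [7,15) fires=3 [8,16) fires=3 [9,17) fires=4 [10,18) fires=4 [11,19) fires=3 [12,20) fires=2
i=8 t=22 v=8: → [22,30),[21,29),[20,28),[19,27),[18,26),[17,25),[16,24),[15,23); WM=20
i=9 t=31 v=8: → [31,39),[30,38),[29,37),[28,36),[27,35),[26,34),[25,33),[24,32); WM=20
i=10 t=29 v=4: → [29,37),[28,36),[27,35),[26,34),[25,33),[24,32),[23,31),[22,30); WM=20
i=11 t=32 v=8: → [32,40),[31,39),[30,38),[29,37),[28,36),[27,35),[26,34),[25,33); WM=31; [13,21) fires=2 [14,22) fires=2 [15,23) fires=3 [16,24) fires=3 [17,25) fires=2 [18,26) fires=2 [19,27) fires=2 [20,28) fires=2 [21,29) fires=2 [22,30) fires=2 [23,31) fires=1
i=12 t=37 v=9: → [37,45),[36,44),[35,43),[34,42),[33,41),[32,40),[31,39),[30,38); WM=31
i=13 t=27 v=1: DROP (t<31-3); WM=31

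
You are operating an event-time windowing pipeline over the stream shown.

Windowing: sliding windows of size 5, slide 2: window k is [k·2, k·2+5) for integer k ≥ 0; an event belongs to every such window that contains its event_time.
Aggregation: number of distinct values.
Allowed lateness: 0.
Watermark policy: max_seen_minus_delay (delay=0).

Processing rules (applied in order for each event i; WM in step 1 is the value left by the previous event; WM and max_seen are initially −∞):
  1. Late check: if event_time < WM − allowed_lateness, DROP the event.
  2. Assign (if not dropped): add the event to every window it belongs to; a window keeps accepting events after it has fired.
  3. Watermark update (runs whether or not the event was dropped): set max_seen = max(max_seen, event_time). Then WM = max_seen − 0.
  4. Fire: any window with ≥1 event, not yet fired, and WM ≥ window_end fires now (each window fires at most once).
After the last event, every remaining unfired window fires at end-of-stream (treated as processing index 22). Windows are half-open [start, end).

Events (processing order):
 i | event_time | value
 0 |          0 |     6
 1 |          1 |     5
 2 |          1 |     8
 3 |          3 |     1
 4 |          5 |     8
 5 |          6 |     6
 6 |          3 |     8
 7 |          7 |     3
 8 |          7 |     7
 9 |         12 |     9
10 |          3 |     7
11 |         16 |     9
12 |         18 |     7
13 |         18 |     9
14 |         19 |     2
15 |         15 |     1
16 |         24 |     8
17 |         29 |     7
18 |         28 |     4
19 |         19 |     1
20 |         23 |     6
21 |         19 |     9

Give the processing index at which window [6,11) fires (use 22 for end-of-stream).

i=0 t=0 v=6: → [0,5); WM=0
i=1 t=1 v=5: → [0,5); WM=1
i=2 t=1 v=8: → [0,5); WM=1
i=3 t=3 v=1: → [2,7),[0,5); WM=3
i=4 t=5 v=8: → [4,9),[2,7); WM=5; [0,5) fires=4
i=5 t=6 v=6: → [6,11),[4,9),[2,7); WM=6
i=6 t=3 v=8: DROP (t<6-0); WM=6
i=7 t=7 v=3: → [6,11),[4,9); WM=7; [2,7) fires=3
i=8 t=7 v=7: → [6,11),[4,9); WM=7
i=9 t=12 v=9: → [12,17),[10,15),[8,13); WM=12; [4,9) fires=4 [6,11) fires=3
i=10 t=3 v=7: DROP (t<12-0); WM=12
i=11 t=16 v=9: → [16,21),[14,19),[12,17); WM=16; [8,13) fires=1 [10,15) fires=1
i=12 t=18 v=7: → [18,23),[16,21),[14,19); WM=18; [12,17) fires=1
i=13 t=18 v=9: → [18,23),[16,21),[14,19); WM=18
i=14 t=19 v=2: → [18,23),[16,21); WM=19; [14,19) fires=2
i=15 t=15 v=1: DROP (t<19-0); WM=19
i=16 t=24 v=8: → [24,29),[22,27),[20,25); WM=24; [16,21) fires=3 [18,23) fires=3
i=17 t=29 v=7: → [28,33),[26,31); WM=29; [20,25) fires=1 [22,27) fires=1 [24,29) fires=1
i=18 t=28 v=4: DROP (t<29-0); WM=29
i=19 t=19 v=1: DROP (t<29-0); WM=29
i=20 t=23 v=6: DROP (t<29-0); WM=29
i=21 t=19 v=9: DROP (t<29-0); WM=29

9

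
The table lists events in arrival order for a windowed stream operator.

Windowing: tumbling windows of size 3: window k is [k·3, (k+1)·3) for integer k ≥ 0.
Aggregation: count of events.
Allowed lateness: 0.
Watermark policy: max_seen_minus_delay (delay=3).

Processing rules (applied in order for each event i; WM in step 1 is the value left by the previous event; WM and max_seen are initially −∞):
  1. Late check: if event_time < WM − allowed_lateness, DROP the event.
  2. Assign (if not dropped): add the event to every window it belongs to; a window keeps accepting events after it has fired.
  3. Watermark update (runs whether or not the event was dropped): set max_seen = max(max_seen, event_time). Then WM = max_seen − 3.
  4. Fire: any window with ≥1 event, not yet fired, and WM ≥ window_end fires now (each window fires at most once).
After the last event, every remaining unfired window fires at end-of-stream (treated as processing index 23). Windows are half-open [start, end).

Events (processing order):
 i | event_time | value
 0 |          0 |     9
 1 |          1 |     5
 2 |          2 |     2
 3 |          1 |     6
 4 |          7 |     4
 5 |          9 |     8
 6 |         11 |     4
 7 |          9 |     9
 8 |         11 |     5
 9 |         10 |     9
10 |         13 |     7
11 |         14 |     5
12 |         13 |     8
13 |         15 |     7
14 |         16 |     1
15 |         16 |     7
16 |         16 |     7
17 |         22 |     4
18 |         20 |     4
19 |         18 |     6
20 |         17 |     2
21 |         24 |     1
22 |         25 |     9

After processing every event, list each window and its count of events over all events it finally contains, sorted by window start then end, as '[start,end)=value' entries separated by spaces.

[0,3)=4 [6,9)=1 [9,12)=5 [12,15)=3 [15,18)=4 [18,21)=1 [21,24)=1 [24,27)=2

i=0 t=0 v=9: → [0,3); WM=-3
i=1 t=1 v=5: → [0,3); WM=-2
i=2 t=2 v=2: → [0,3); WM=-1
i=3 t=1 v=6: → [0,3); WM=-1
i=4 t=7 v=4: → [6,9); WM=4; [0,3) fires=4
i=5 t=9 v=8: → [9,12); WM=6
i=6 t=11 v=4: → [9,12); WM=8
i=7 t=9 v=9: → [9,12); WM=8
i=8 t=11 v=5: → [9,12); WM=8
i=9 t=10 v=9: → [9,12); WM=8
i=10 t=13 v=7: → [12,15); WM=10; [6,9) fires=1
i=11 t=14 v=5: → [12,15); WM=11
i=12 t=13 v=8: → [12,15); WM=11
i=13 t=15 v=7: → [15,18); WM=12; [9,12) fires=5
i=14 t=16 v=1: → [15,18); WM=13
i=15 t=16 v=7: → [15,18); WM=13
i=16 t=16 v=7: → [15,18); WM=13
i=17 t=22 v=4: → [21,24); WM=19; [12,15) fires=3 [15,18) fires=4
i=18 t=20 v=4: → [18,21); WM=19
i=19 t=18 v=6: DROP (t<19-0); WM=19
i=20 t=17 v=2: DROP (t<19-0); WM=19
i=21 t=24 v=1: → [24,27); WM=21; [18,21) fires=1
i=22 t=25 v=9: → [24,27); WM=22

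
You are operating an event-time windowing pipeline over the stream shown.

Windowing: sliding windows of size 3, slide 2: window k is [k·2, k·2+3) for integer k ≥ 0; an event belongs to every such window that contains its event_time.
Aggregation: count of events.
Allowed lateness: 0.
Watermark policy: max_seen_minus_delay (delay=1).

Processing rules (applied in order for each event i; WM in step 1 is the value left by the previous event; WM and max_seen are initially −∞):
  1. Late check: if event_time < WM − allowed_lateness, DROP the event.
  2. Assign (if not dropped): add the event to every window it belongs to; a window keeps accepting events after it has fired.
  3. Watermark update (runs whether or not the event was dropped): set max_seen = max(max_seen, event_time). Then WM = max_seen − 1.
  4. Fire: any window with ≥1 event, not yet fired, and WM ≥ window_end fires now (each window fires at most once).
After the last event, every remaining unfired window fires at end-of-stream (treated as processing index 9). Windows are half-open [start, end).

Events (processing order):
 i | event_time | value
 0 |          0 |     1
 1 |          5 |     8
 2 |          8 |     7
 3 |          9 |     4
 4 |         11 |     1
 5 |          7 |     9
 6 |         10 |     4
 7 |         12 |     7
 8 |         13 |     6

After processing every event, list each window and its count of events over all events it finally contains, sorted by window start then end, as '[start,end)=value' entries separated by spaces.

[0,3)=1 [4,7)=1 [6,9)=1 [8,11)=3 [10,13)=3 [12,15)=2

i=0 t=0 v=1: → [0,3); WM=-1
i=1 t=5 v=8: → [4,7); WM=4; [0,3) fires=1
i=2 t=8 v=7: → [8,11),[6,9); WM=7; [4,7) fires=1
i=3 t=9 v=4: → [8,11); WM=8
i=4 t=11 v=1: → [10,13); WM=10; [6,9) fires=1
i=5 t=7 v=9: DROP (t<10-0); WM=10
i=6 t=10 v=4: → [10,13),[8,11); WM=10
i=7 t=12 v=7: → [12,15),[10,13); WM=11; [8,11) fires=3
i=8 t=13 v=6: → [12,15); WM=12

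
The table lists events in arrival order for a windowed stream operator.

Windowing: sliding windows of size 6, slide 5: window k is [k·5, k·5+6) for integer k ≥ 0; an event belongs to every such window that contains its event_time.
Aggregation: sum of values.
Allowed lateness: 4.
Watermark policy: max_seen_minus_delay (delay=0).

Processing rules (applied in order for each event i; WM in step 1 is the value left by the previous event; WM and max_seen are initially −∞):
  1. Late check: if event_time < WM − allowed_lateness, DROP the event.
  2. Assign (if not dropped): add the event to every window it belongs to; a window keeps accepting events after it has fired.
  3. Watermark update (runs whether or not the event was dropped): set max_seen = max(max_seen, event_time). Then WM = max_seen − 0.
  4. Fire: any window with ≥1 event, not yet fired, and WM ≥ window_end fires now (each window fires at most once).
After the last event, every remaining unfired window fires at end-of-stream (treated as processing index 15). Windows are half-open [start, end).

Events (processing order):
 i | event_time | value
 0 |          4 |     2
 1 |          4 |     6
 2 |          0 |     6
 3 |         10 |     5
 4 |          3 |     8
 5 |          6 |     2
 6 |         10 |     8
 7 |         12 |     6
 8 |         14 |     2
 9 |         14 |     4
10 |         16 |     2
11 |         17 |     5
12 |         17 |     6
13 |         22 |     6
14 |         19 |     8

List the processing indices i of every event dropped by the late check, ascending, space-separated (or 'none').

i=0 t=4 v=2: → [0,6); WM=4
i=1 t=4 v=6: → [0,6); WM=4
i=2 t=0 v=6: → [0,6); WM=4
i=3 t=10 v=5: → [10,16),[5,11); WM=10; [0,6) fires=14
i=4 t=3 v=8: DROP (t<10-4); WM=10
i=5 t=6 v=2: → [5,11); WM=10
i=6 t=10 v=8: → [10,16),[5,11); WM=10
i=7 t=12 v=6: → [10,16); WM=12; [5,11) fires=15
i=8 t=14 v=2: → [10,16); WM=14
i=9 t=14 v=4: → [10,16); WM=14
i=10 t=16 v=2: → [15,21); WM=16; [10,16) fires=25
i=11 t=17 v=5: → [15,21); WM=17
i=12 t=17 v=6: → [15,21); WM=17
i=13 t=22 v=6: → [20,26); WM=22; [15,21) fires=13
i=14 t=19 v=8: → [15,21); WM=22

4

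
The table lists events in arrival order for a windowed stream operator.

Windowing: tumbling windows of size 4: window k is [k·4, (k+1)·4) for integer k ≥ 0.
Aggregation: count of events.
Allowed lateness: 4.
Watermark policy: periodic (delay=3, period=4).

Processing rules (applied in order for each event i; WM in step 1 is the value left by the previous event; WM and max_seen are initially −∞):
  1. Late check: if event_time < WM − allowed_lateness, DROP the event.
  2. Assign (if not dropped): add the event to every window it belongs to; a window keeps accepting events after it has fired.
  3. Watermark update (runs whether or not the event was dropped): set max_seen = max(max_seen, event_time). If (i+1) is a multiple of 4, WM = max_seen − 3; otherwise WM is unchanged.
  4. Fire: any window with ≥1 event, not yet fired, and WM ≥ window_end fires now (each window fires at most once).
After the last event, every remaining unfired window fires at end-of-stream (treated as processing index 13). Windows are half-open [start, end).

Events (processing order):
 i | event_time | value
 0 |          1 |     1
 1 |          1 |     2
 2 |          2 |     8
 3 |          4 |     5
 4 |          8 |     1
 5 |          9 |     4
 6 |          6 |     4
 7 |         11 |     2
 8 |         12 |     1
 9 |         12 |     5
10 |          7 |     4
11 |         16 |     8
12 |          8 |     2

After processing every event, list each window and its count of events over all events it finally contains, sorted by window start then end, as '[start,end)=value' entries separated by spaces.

i=0 t=1 v=1: → [0,4); WM=−∞
i=1 t=1 v=2: → [0,4); WM=−∞
i=2 t=2 v=8: → [0,4); WM=−∞
i=3 t=4 v=5: → [4,8); WM=1
i=4 t=8 v=1: → [8,12); WM=1
i=5 t=9 v=4: → [8,12); WM=1
i=6 t=6 v=4: → [4,8); WM=1
i=7 t=11 v=2: → [8,12); WM=8; [0,4) fires=3 [4,8) fires=2
i=8 t=12 v=1: → [12,16); WM=8
i=9 t=12 v=5: → [12,16); WM=8
i=10 t=7 v=4: → [4,8); WM=8
i=11 t=16 v=8: → [16,20); WM=13; [8,12) fires=3
i=12 t=8 v=2: DROP (t<13-4); WM=13

[0,4)=3 [4,8)=3 [8,12)=3 [12,16)=2 [16,20)=1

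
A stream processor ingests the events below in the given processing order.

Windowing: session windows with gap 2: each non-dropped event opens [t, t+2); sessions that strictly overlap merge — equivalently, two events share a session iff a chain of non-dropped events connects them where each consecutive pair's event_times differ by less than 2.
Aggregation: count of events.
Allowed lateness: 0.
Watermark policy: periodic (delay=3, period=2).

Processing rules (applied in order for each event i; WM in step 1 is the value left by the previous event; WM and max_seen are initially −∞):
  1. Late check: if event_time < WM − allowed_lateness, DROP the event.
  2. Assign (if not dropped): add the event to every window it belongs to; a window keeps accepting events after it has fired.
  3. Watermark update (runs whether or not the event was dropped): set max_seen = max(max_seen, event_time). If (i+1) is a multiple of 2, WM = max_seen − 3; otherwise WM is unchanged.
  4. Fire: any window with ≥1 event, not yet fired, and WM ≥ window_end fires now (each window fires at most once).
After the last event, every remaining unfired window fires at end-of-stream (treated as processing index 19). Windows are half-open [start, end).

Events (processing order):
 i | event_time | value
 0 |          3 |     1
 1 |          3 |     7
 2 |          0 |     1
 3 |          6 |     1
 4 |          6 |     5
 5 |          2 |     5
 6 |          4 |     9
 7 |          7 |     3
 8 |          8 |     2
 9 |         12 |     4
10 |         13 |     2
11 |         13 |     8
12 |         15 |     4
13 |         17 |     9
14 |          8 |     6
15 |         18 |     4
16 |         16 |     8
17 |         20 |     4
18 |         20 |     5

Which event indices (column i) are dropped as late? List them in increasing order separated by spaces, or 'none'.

i=0 t=3 v=1: → [3,5); WM=−∞
i=1 t=3 v=7: → [3,5); WM=0
i=2 t=0 v=1: → [0,2); WM=0
i=3 t=6 v=1: → [6,8); WM=3
i=4 t=6 v=5: → [6,8); WM=3
i=5 t=2 v=5: DROP (t<3-0); WM=3
i=6 t=4 v=9: → [3,6); WM=3
i=7 t=7 v=3: → [6,9); WM=4
i=8 t=8 v=2: → [6,10); WM=4
i=9 t=12 v=4: → [12,14); WM=9
i=10 t=13 v=2: → [12,15); WM=9
i=11 t=13 v=8: → [12,15); WM=10
i=12 t=15 v=4: → [15,17); WM=10
i=13 t=17 v=9: → [17,19); WM=14
i=14 t=8 v=6: DROP (t<14-0); WM=14
i=15 t=18 v=4: → [17,20); WM=15
i=16 t=16 v=8: → [15,20); WM=15
i=17 t=20 v=4: → [20,22); WM=17
i=18 t=20 v=5: → [20,22); WM=17

5 14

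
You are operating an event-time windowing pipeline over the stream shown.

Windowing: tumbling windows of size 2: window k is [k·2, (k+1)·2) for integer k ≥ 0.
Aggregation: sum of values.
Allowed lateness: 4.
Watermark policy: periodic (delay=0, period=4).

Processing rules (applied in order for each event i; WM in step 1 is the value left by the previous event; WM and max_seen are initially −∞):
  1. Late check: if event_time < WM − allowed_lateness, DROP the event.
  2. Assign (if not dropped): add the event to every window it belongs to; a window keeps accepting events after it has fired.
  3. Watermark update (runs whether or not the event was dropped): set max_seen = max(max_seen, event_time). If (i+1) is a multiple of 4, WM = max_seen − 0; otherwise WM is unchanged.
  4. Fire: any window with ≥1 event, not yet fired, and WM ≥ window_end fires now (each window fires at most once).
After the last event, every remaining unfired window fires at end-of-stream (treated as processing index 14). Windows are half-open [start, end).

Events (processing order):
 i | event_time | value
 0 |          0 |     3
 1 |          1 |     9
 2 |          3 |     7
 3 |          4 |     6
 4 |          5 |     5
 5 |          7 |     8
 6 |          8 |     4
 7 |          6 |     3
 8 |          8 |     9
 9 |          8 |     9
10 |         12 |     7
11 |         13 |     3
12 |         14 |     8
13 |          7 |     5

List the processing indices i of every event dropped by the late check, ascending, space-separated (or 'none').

13

i=0 t=0 v=3: → [0,2); WM=−∞
i=1 t=1 v=9: → [0,2); WM=−∞
i=2 t=3 v=7: → [2,4); WM=−∞
i=3 t=4 v=6: → [4,6); WM=4; [0,2) fires=12 [2,4) fires=7
i=4 t=5 v=5: → [4,6); WM=4
i=5 t=7 v=8: → [6,8); WM=4
i=6 t=8 v=4: → [8,10); WM=4
i=7 t=6 v=3: → [6,8); WM=8; [4,6) fires=11 [6,8) fires=11
i=8 t=8 v=9: → [8,10); WM=8
i=9 t=8 v=9: → [8,10); WM=8
i=10 t=12 v=7: → [12,14); WM=8
i=11 t=13 v=3: → [12,14); WM=13; [8,10) fires=22
i=12 t=14 v=8: → [14,16); WM=13
i=13 t=7 v=5: DROP (t<13-4); WM=13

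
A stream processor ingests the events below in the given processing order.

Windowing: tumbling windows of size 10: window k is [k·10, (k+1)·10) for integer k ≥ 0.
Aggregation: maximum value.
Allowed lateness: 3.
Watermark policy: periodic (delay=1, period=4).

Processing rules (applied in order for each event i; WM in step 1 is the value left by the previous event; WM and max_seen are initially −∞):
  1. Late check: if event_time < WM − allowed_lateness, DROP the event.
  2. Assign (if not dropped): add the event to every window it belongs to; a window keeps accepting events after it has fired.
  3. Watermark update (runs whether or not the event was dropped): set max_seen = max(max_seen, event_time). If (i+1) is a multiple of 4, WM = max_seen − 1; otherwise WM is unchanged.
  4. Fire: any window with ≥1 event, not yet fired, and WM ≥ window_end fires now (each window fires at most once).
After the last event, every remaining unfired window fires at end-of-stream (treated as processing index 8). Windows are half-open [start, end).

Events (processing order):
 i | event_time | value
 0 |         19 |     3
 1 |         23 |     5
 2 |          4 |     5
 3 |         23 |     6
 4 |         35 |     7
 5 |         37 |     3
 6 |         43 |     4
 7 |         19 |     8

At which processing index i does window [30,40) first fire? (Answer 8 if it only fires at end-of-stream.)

7

i=0 t=19 v=3: → [10,20); WM=−∞
i=1 t=23 v=5: → [20,30); WM=−∞
i=2 t=4 v=5: → [0,10); WM=−∞
i=3 t=23 v=6: → [20,30); WM=22; [0,10) fires=5 [10,20) fires=3
i=4 t=35 v=7: → [30,40); WM=22
i=5 t=37 v=3: → [30,40); WM=22
i=6 t=43 v=4: → [40,50); WM=22
i=7 t=19 v=8: → [10,20); WM=42; [20,30) fires=6 [30,40) fires=7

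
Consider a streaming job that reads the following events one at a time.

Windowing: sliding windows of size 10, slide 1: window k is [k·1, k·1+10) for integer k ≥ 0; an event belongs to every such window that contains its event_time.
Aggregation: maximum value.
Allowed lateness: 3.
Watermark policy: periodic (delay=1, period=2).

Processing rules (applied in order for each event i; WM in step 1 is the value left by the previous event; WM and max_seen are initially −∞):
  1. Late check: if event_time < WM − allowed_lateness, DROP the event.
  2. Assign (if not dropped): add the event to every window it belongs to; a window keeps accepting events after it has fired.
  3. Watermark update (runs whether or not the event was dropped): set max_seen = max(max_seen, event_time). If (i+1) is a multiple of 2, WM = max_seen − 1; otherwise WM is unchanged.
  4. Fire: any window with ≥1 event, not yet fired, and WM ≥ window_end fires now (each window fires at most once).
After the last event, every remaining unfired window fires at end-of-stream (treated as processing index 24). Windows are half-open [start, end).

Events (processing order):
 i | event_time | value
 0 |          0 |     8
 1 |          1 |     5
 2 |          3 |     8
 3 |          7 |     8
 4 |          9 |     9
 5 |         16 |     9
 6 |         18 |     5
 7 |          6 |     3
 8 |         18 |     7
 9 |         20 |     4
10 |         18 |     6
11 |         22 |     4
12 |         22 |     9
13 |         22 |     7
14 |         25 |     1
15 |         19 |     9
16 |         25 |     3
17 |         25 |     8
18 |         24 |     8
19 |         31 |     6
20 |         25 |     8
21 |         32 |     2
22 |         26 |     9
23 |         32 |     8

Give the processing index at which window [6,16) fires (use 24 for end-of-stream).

i=0 t=0 v=8: → [0,10); WM=−∞
i=1 t=1 v=5: → [1,11),[0,10); WM=0
i=2 t=3 v=8: → [3,13),[2,12),[1,11),[0,10); WM=0
i=3 t=7 v=8: → [7,17),[6,16),[5,15),[4,14),[3,13),[2,12),[1,11),[0,10); WM=6
i=4 t=9 v=9: → [9,19),[8,18),[7,17),[6,16),[5,15),[4,14),[3,13),[2,12),[1,11),[0,10); WM=6
i=5 t=16 v=9: → [16,26),[15,25),[14,24),[13,23),[12,22),[11,21),[10,20),[9,19),[8,18),[7,17); WM=15; [0,10) fires=9 [1,11) fires=9 [2,12) fires=9 [3,13) fires=9 [4,14) fires=9 [5,15) fires=9
i=6 t=18 v=5: → [18,28),[17,27),[16,26),[15,25),[14,24),[13,23),[12,22),[11,21),[10,20),[9,19); WM=15
i=7 t=6 v=3: DROP (t<15-3); WM=17; [6,16) fires=9 [7,17) fires=9
i=8 t=18 v=7: → [18,28),[17,27),[16,26),[15,25),[14,24),[13,23),[12,22),[11,21),[10,20),[9,19); WM=17
i=9 t=20 v=4: → [20,30),[19,29),[18,28),[17,27),[16,26),[15,25),[14,24),[13,23),[12,22),[11,21); WM=19; [8,18) fires=9 [9,19) fires=9
i=10 t=18 v=6: → [18,28),[17,27),[16,26),[15,25),[14,24),[13,23),[12,22),[11,21),[10,20),[9,19); WM=19
i=11 t=22 v=4: → [22,32),[21,31),[20,30),[19,29),[18,28),[17,27),[16,26),[15,25),[14,24),[13,23); WM=21; [10,20) fires=9 [11,21) fires=9
i=12 t=22 v=9: → [22,32),[21,31),[20,30),[19,29),[18,28),[17,27),[16,26),[15,25),[14,24),[13,23); WM=21
i=13 t=22 v=7: → [22,32),[21,31),[20,30),[19,29),[18,28),[17,27),[16,26),[15,25),[14,24),[13,23); WM=21
i=14 t=25 v=1: → [25,35),[24,34),[23,33),[22,32),[21,31),[20,30),[19,29),[18,28),[17,27),[16,26); WM=21
i=15 t=19 v=9: → [19,29),[18,28),[17,27),[16,26),[15,25),[14,24),[13,23),[12,22),[11,21),[10,20); WM=24; [12,22) fires=9 [13,23) fires=9 [14,24) fires=9
i=16 t=25 v=3: → [25,35),[24,34),[23,33),[22,32),[21,31),[20,30),[19,29),[18,28),[17,27),[16,26); WM=24
i=17 t=25 v=8: → [25,35),[24,34),[23,33),[22,32),[21,31),[20,30),[19,29),[18,28),[17,27),[16,26); WM=24
i=18 t=24 v=8: → [24,34),[23,33),[22,32),[21,31),[20,30),[19,29),[18,28),[17,27),[16,26),[15,25); WM=24
i=19 t=31 v=6: → [31,41),[30,40),[29,39),[28,38),[27,37),[26,36),[25,35),[24,34),[23,33),[22,32); WM=30; [15,25) fires=9 [16,26) fires=9 [17,27) fires=9 [18,28) fires=9 [19,29) fires=9 [20,30) fires=9
i=20 t=25 v=8: DROP (t<30-3); WM=30
i=21 t=32 v=2: → [32,42),[31,41),[30,40),[29,39),[28,38),[27,37),[26,36),[25,35),[24,34),[23,33); WM=31; [21,31) fires=9
i=22 t=26 v=9: DROP (t<31-3); WM=31
i=23 t=32 v=8: → [32,42),[31,41),[30,40),[29,39),[28,38),[27,37),[26,36),[25,35),[24,34),[23,33); WM=31

7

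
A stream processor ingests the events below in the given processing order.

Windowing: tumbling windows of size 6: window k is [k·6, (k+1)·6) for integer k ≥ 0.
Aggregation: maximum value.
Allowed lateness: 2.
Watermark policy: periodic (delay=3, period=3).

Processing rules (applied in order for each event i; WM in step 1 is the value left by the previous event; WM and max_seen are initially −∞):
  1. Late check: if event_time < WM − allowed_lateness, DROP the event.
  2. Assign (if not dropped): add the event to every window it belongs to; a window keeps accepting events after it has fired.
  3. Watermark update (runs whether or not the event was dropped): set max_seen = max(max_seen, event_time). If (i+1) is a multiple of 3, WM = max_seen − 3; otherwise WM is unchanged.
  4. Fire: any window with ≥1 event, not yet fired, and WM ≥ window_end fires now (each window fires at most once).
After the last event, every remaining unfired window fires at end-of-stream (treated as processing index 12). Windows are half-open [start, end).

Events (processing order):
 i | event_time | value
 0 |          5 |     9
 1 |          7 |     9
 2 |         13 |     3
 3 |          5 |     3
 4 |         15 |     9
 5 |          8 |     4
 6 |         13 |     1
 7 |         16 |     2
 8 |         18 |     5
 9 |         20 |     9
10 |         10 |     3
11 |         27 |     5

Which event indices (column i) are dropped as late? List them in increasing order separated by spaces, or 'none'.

3 10

i=0 t=5 v=9: → [0,6); WM=−∞
i=1 t=7 v=9: → [6,12); WM=−∞
i=2 t=13 v=3: → [12,18); WM=10; [0,6) fires=9
i=3 t=5 v=3: DROP (t<10-2); WM=10
i=4 t=15 v=9: → [12,18); WM=10
i=5 t=8 v=4: → [6,12); WM=12; [6,12) fires=9
i=6 t=13 v=1: → [12,18); WM=12
i=7 t=16 v=2: → [12,18); WM=12
i=8 t=18 v=5: → [18,24); WM=15
i=9 t=20 v=9: → [18,24); WM=15
i=10 t=10 v=3: DROP (t<15-2); WM=15
i=11 t=27 v=5: → [24,30); WM=24; [12,18) fires=9 [18,24) fires=9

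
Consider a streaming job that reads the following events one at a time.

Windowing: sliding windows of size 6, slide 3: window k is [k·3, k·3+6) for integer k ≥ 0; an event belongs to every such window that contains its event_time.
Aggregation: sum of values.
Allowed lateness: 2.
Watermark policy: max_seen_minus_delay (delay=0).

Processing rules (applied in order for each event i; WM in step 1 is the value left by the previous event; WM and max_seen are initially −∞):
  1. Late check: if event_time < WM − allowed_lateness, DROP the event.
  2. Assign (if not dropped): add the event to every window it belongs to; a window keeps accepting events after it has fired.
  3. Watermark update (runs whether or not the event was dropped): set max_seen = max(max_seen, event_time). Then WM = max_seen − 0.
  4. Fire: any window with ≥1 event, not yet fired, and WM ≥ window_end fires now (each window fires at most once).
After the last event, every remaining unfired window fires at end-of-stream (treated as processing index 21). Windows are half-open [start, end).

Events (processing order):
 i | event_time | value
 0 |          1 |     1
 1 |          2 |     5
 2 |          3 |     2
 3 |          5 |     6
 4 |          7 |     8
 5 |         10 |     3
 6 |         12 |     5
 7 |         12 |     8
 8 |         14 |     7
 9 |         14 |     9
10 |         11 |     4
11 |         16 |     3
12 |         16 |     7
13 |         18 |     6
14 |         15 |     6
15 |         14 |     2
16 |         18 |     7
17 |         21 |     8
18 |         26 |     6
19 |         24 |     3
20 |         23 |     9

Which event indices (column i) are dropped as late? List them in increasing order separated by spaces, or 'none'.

i=0 t=1 v=1: → [0,6); WM=1
i=1 t=2 v=5: → [0,6); WM=2
i=2 t=3 v=2: → [3,9),[0,6); WM=3
i=3 t=5 v=6: → [3,9),[0,6); WM=5
i=4 t=7 v=8: → [6,12),[3,9); WM=7; [0,6) fires=14
i=5 t=10 v=3: → [9,15),[6,12); WM=10; [3,9) fires=16
i=6 t=12 v=5: → [12,18),[9,15); WM=12; [6,12) fires=11
i=7 t=12 v=8: → [12,18),[9,15); WM=12
i=8 t=14 v=7: → [12,18),[9,15); WM=14
i=9 t=14 v=9: → [12,18),[9,15); WM=14
i=10 t=11 v=4: DROP (t<14-2); WM=14
i=11 t=16 v=3: → [15,21),[12,18); WM=16; [9,15) fires=32
i=12 t=16 v=7: → [15,21),[12,18); WM=16
i=13 t=18 v=6: → [18,24),[15,21); WM=18; [12,18) fires=39
i=14 t=15 v=6: DROP (t<18-2); WM=18
i=15 t=14 v=2: DROP (t<18-2); WM=18
i=16 t=18 v=7: → [18,24),[15,21); WM=18
i=17 t=21 v=8: → [21,27),[18,24); WM=21; [15,21) fires=23
i=18 t=26 v=6: → [24,30),[21,27); WM=26; [18,24) fires=21
i=19 t=24 v=3: → [24,30),[21,27); WM=26
i=20 t=23 v=9: DROP (t<26-2); WM=26

10 14 15 20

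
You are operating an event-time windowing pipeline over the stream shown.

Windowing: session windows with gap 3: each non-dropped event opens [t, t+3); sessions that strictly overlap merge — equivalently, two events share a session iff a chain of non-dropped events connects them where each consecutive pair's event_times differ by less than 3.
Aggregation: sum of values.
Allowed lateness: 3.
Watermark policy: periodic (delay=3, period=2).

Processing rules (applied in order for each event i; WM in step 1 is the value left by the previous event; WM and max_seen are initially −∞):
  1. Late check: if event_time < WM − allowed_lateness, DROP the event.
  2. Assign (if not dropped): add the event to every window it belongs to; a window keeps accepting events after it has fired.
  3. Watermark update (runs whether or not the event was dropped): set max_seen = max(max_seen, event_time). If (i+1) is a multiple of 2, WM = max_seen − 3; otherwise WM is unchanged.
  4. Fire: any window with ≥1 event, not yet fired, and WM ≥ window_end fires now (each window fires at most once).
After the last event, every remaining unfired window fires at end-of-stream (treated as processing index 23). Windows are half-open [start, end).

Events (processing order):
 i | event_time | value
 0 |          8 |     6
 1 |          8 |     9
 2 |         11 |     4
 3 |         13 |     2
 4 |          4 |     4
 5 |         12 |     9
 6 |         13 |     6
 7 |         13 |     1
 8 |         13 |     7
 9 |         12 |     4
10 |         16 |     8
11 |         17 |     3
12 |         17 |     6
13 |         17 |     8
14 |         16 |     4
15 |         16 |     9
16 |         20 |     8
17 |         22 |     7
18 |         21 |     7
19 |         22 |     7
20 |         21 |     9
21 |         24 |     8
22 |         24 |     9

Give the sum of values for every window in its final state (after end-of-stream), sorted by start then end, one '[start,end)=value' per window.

i=0 t=8 v=6: → [8,11); WM=−∞
i=1 t=8 v=9: → [8,11); WM=5
i=2 t=11 v=4: → [11,14); WM=5
i=3 t=13 v=2: → [11,16); WM=10
i=4 t=4 v=4: DROP (t<10-3); WM=10
i=5 t=12 v=9: → [11,16); WM=10
i=6 t=13 v=6: → [11,16); WM=10
i=7 t=13 v=1: → [11,16); WM=10
i=8 t=13 v=7: → [11,16); WM=10
i=9 t=12 v=4: → [11,16); WM=10
i=10 t=16 v=8: → [16,19); WM=10
i=11 t=17 v=3: → [16,20); WM=14
i=12 t=17 v=6: → [16,20); WM=14
i=13 t=17 v=8: → [16,20); WM=14
i=14 t=16 v=4: → [16,20); WM=14
i=15 t=16 v=9: → [16,20); WM=14
i=16 t=20 v=8: → [20,23); WM=14
i=17 t=22 v=7: → [20,25); WM=19
i=18 t=21 v=7: → [20,25); WM=19
i=19 t=22 v=7: → [20,25); WM=19
i=20 t=21 v=9: → [20,25); WM=19
i=21 t=24 v=8: → [20,27); WM=21
i=22 t=24 v=9: → [20,27); WM=21

[8,11)=15 [11,16)=33 [16,20)=38 [20,27)=55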